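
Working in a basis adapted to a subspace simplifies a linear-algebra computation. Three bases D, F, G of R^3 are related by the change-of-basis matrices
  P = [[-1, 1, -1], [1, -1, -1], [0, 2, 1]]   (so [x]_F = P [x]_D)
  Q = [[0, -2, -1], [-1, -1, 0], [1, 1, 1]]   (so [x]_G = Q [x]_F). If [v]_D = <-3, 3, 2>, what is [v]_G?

Apply P to get F-coordinates <4, -8, 8>, then Q to get G-coordinates.
The result is [v]_G = <8, 4, 4>.

<8, 4, 4>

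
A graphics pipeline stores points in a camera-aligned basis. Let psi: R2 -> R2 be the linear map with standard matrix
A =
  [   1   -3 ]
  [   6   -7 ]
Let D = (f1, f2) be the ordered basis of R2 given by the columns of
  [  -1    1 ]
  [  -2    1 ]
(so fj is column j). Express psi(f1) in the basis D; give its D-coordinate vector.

[-3, 2]

Compute psi(f1) = A f1 = [5, 8] in standard coordinates.
Then write this in D-coordinates: solve for y in y_1 f1 + y_2 f2 = [5, 8].
This gives y = [-3, 2], which is column 1 of [psi]_D.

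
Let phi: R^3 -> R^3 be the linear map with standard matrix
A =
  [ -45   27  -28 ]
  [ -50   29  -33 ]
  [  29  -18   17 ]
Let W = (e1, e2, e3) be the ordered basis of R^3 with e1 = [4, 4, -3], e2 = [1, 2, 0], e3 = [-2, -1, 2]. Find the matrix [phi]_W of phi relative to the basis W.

[[3, 1, 0], [2, 1, 1], [1, -2, -3]]

Let P have columns e1, ..., e3. Then [phi]_W = P^(-1) A P.
Here det P = -1, so P^(-1) is integer; computing A P first and then P^(-1)(A P) gives [[3, 1, 0], [2, 1, 1], [1, -2, -3]].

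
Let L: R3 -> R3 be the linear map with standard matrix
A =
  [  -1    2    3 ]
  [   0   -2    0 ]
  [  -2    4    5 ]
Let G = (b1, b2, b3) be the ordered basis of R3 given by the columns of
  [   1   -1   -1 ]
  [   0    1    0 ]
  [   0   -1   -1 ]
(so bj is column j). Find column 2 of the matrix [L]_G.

Compute L(b2) = A b2 = [0, -2, 1] in standard coordinates.
Then write this in G-coordinates: solve for y in y_1 b1 + ... + y_3 b3 = [0, -2, 1].
This gives y = [-1, -2, 1], which is column 2 of [L]_G.

[-1, -2, 1]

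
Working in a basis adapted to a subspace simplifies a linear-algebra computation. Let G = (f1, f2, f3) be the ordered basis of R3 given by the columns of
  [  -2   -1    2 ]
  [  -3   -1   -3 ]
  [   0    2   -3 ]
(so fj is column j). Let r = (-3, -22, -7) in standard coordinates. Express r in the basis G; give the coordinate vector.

[r]_G is the unique c with M c = r, where M has columns f1, ..., f3.
Solving this 3x3 system gives c = (4, 1, 3).
Check: 4f1 + f2 + 3f3 = (-3, -22, -7).

(4, 1, 3)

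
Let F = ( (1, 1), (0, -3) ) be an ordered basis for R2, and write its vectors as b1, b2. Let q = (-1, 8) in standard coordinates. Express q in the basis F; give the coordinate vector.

(-1, -3)

Write q = c_1 b1 + c_2 b2 and solve for the c_i.
System: c_1 + 0c_2 = -1, c_1 - 3c_2 = 8; solving gives c_1 = -1, c_2 = -3.
Check: -b1 - 3b2 = (-1, 8).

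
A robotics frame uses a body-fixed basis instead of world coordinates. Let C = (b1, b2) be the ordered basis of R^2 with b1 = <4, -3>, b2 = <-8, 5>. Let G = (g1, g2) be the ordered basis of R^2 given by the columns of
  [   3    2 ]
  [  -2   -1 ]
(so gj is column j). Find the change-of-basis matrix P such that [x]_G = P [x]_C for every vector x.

[[2, -2], [-1, -1]]

Let M have columns bj and N have columns gj. Then for every x, N [x]_G = x = M [x]_C, so P = N^(-1) M.
Since det N = 1, N^(-1) has integer entries; multiplying gives P = [[2, -2], [-1, -1]].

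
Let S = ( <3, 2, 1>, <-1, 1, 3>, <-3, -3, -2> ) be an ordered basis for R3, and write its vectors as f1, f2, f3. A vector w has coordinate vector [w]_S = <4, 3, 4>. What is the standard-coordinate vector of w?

<-3, -1, 5>

The coordinates say w = 4f1 + 3f2 + 4f3; adding the scaled basis vectors gives <-3, -1, 5>.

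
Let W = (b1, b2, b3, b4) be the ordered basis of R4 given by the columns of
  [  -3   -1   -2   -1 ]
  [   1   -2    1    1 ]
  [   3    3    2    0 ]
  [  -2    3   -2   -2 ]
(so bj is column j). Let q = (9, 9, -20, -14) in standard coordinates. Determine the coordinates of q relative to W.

(-4, -4, 2, 3)

[q]_W is the unique c with M c = q, where M has columns b1, ..., b4.
Gaussian elimination on [M | q] yields c = (-4, -4, 2, 3).
Check: -4b1 - 4b2 + 2b3 + 3b4 = (9, 9, -20, -14).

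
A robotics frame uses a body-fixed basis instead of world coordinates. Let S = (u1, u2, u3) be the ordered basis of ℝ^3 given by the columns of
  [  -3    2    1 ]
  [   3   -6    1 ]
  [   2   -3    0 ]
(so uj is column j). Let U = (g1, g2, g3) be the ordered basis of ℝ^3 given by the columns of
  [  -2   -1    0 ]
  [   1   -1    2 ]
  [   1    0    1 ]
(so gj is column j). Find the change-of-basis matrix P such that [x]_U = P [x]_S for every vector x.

Take x = uj: its S-coordinates are the j-th standard unit vector, so P e_j — column j of P — equals [uj]_U.
u1 = 2g1 - g2 + 0·g3, giving column 1 = <2, -1, 0>; repeating for each j gives P = [[2, -2, 0], [-1, 2, -1], [0, -1, 0]].

[[2, -2, 0], [-1, 2, -1], [0, -1, 0]]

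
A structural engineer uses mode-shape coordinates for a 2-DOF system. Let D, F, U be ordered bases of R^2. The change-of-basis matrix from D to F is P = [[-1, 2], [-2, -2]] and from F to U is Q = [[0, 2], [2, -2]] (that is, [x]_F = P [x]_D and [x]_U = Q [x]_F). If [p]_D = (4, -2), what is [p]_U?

(-8, -8)

Composing the changes, [p]_U = Q P [p]_D.
Q P = [[-4, -4], [2, 8]]; applying this to (4, -2) gives (-8, -8).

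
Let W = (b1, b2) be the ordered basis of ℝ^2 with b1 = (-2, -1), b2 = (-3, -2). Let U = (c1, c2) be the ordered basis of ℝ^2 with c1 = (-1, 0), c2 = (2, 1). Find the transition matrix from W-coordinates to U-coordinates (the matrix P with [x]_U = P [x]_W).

Let M have columns bj and N have columns cj. Then for every x, N [x]_U = x = M [x]_W, so P = N^(-1) M.
Since det N = -1, N^(-1) has integer entries; multiplying gives P = [[0, -1], [-1, -2]].

[[0, -1], [-1, -2]]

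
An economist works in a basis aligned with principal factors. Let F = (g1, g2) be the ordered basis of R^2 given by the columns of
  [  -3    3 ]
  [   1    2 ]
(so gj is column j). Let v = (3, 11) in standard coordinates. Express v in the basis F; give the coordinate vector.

(3, 4)

Write v = c_1 g1 + c_2 g2 and solve for the c_i.
System: -3c_1 + 3c_2 = 3, c_1 + 2c_2 = 11; solving gives c_1 = 3, c_2 = 4.
Check: 3g1 + 4g2 = (3, 11).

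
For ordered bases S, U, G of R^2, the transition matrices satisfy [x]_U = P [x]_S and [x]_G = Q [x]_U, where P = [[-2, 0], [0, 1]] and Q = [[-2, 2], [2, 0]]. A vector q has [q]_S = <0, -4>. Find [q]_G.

Apply P to get U-coordinates <0, -4>, then Q to get G-coordinates.
The result is [q]_G = <-8, 0>.

<-8, 0>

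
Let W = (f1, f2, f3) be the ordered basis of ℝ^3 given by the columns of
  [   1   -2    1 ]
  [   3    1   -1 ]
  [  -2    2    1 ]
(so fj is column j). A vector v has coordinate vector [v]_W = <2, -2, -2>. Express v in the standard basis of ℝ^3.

<4, 6, -10>

By definition v = 2f1 - 2f2 - 2f3.
Summing componentwise gives <4, 6, -10>.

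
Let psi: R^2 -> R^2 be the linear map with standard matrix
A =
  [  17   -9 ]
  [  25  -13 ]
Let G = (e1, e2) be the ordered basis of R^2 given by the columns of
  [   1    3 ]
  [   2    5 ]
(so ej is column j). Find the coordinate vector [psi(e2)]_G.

Column 2 of [psi]_G is the G-coordinate vector of psi(e2).
In standard coordinates psi(e2) = A e2 = [6, 10].
Converting to G: [6, 10] = 0·e1 + 2e2, so the coordinate vector is [0, 2].

[0, 2]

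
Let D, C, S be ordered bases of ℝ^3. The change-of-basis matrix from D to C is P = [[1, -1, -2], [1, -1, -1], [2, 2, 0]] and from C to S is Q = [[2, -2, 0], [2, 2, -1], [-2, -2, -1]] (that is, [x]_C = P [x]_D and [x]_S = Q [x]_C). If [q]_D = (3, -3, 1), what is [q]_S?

Composing the changes, [q]_S = Q P [q]_D.
Q P = [[0, 0, -2], [2, -6, -6], [-6, 2, 6]]; applying this to (3, -3, 1) gives (-2, 18, -18).

(-2, 18, -18)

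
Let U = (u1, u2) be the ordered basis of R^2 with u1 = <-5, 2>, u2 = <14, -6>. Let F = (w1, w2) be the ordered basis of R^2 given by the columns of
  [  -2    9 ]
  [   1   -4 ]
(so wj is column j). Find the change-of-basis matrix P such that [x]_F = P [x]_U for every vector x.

Let M have columns uj and N have columns wj. Then for every x, N [x]_F = x = M [x]_U, so P = N^(-1) M.
Since det N = -1, N^(-1) has integer entries; multiplying gives P = [[-2, 2], [-1, 2]].

[[-2, 2], [-1, 2]]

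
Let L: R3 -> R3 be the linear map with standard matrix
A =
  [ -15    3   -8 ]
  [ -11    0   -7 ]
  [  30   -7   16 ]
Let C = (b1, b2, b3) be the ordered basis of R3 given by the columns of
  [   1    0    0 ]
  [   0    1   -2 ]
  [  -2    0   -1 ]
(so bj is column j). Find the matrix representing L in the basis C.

Let P have columns b1, ..., b3. Then [L]_C = P^(-1) A P.
Here det P = -1, so P^(-1) is integer; computing A P first and then P^(-1)(A P) gives [[1, 3, 2], [3, 2, 3], [0, 1, -2]].

[[1, 3, 2], [3, 2, 3], [0, 1, -2]]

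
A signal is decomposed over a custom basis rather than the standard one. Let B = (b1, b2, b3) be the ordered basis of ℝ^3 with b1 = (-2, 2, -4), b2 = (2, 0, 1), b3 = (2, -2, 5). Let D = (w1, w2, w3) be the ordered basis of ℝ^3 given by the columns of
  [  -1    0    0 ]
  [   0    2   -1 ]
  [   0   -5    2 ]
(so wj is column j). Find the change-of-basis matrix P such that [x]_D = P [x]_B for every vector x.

Take x = bj: its B-coordinates are the j-th standard unit vector, so P e_j — column j of P — equals [bj]_D.
b1 = 2w1 + 0·w2 - 2w3, giving column 1 = (2, 0, -2); repeating for each j gives P = [[2, -2, -2], [0, -1, -1], [-2, -2, 0]].

[[2, -2, -2], [0, -1, -1], [-2, -2, 0]]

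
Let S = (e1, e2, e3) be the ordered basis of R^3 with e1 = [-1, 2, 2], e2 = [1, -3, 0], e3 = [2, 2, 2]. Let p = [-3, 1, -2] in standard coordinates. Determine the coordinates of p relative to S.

[0, -1, -1]

Write p = c_1 e1 + ... + c_3 e3 and solve for the c_i.
Row-reducing the augmented matrix [M | p] gives c = (0, -1, -1).
Check: 0·e1 - e2 - e3 = [-3, 1, -2].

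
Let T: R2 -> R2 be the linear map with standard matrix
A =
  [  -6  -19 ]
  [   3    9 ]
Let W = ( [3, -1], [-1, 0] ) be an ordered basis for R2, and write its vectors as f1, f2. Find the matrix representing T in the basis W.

With P the matrix whose columns are f1, f2, [T]_W = P^(-1) A P.
Column by column: T(f1) = A f1 = [1, 0]; its W-coordinates [0, -1] give column 1.
Continuing for each basis vector yields [T]_W = [[0, 3], [-1, 3]].

[[0, 3], [-1, 3]]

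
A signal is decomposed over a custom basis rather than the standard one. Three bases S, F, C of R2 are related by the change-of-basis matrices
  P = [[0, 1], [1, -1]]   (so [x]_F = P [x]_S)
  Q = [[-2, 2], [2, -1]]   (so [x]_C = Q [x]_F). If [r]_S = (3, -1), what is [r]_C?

First [r]_F = P [r]_S = (-1, 4).
Then [r]_C = Q [r]_F = (10, -6).

(10, -6)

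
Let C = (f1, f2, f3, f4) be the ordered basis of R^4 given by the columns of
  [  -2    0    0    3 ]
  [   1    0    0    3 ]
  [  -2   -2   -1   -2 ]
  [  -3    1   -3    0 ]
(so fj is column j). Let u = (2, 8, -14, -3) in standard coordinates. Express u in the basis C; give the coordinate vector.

(2, 3, 0, 2)

Write u = c_1 f1 + ... + c_4 f4 and solve for the c_i.
Gaussian elimination on [M | u] yields c = (2, 3, 0, 2).
Check: 2f1 + 3f2 + 0·f3 + 2f4 = (2, 8, -14, -3).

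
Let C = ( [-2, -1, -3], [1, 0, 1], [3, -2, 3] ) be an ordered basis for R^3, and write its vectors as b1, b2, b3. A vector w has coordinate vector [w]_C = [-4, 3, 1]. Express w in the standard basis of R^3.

[14, 2, 18]

The coordinates say w = -4b1 + 3b2 + b3; adding the scaled basis vectors gives [14, 2, 18].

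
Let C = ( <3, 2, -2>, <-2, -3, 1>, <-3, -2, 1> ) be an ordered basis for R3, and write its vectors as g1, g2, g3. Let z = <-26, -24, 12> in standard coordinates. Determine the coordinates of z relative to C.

<-2, 4, 4>

[z]_C is the unique c with M c = z, where M has columns g1, ..., g3.
Solving this 3x3 system gives c = (-2, 4, 4).
Check: -2g1 + 4g2 + 4g3 = <-26, -24, 12>.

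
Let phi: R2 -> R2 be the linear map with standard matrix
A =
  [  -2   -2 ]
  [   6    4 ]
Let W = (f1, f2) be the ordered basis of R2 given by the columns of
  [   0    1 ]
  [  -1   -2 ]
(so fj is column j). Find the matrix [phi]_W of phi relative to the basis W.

[[0, -2], [2, 2]]

Let P have columns f1, f2. Then [phi]_W = P^(-1) A P.
Here det P = 1, so P^(-1) is integer; computing A P first and then P^(-1)(A P) gives [[0, -2], [2, 2]].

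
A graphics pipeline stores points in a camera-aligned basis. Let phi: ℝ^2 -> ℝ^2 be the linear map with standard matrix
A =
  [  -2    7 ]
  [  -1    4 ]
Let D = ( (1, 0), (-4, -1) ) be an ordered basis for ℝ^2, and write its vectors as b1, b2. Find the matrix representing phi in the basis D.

With P the matrix whose columns are b1, b2, [phi]_D = P^(-1) A P.
Column by column: phi(b1) = A b1 = (-2, -1); its D-coordinates (2, 1) give column 1.
Continuing for each basis vector yields [phi]_D = [[2, 1], [1, 0]].

[[2, 1], [1, 0]]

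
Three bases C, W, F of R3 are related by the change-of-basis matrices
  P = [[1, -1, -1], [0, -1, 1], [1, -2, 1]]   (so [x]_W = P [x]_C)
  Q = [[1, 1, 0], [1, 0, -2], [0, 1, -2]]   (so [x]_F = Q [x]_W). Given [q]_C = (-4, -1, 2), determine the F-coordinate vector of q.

(-2, -5, 3)

Apply P to get W-coordinates (-5, 3, 0), then Q to get F-coordinates.
The result is [q]_F = (-2, -5, 3).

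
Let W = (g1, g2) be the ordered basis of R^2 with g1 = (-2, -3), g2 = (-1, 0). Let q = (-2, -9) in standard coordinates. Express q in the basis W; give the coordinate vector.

We seek scalars with c_1 g1 + c_2 g2 = q; equivalently solve M c = q where the columns of M are g1, g2.
System: -2c_1 - c_2 = -2, -3c_1 + 0c_2 = -9; solving gives c_1 = 3, c_2 = -4.
Check: 3g1 - 4g2 = (-2, -9).

(3, -4)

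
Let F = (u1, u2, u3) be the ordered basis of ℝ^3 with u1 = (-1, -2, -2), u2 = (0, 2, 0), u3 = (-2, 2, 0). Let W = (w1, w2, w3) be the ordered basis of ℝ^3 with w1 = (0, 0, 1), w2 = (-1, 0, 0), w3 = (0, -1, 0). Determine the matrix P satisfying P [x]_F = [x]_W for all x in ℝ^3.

[[-2, 0, 0], [1, 0, 2], [2, -2, -2]]

Let M have columns uj and N have columns wj. Then for every x, N [x]_W = x = M [x]_F, so P = N^(-1) M.
Since det N = 1, N^(-1) has integer entries; multiplying gives P = [[-2, 0, 0], [1, 0, 2], [2, -2, -2]].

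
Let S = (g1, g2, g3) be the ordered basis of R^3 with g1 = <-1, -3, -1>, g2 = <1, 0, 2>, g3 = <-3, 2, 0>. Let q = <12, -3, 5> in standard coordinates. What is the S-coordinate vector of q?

[q]_S is the unique c with M c = q, where M has columns g1, ..., g3.
Gaussian elimination on [M | q] yields c = (-1, 2, -3).
Check: -g1 + 2g2 - 3g3 = <12, -3, 5>.

<-1, 2, -3>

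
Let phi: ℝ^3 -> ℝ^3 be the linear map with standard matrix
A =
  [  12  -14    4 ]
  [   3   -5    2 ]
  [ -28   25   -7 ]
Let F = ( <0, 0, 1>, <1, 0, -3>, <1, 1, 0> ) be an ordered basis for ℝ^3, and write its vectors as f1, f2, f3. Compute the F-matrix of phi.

[[-1, 2, -3], [2, 3, 0], [2, -3, -2]]

The j-th column of [phi]_F is [phi(fj)]_F.
phi(f1) = A f1 = <4, 2, -7> = -f1 + 2f2 + 2f3, so column 1 is <-1, 2, 2>.
Repeating for f2, f3 and assembling the columns gives [[-1, 2, -3], [2, 3, 0], [2, -3, -2]].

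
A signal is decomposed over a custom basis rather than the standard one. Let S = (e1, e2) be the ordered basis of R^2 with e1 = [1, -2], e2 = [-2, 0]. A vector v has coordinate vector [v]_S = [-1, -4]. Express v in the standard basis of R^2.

[7, 2]

v = M [v]_S, where M has columns e1, e2.
Carrying out the matrix-vector product, v = [7, 2].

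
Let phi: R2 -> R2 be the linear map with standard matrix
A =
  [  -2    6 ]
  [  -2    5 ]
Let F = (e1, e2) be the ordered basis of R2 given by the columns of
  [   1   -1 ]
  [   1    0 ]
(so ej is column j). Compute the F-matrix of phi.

[[3, 2], [-1, 0]]

The j-th column of [phi]_F is [phi(ej)]_F.
phi(e1) = A e1 = (4, 3) = 3e1 - e2, so column 1 is (3, -1).
Repeating for e2 and assembling the columns gives [[3, 2], [-1, 0]].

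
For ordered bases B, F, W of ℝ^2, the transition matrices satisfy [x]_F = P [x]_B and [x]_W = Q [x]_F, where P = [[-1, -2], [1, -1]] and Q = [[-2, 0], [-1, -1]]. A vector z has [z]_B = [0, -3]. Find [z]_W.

[-12, -9]

Composing the changes, [z]_W = Q P [z]_B.
Q P = [[2, 4], [0, 3]]; applying this to [0, -3] gives [-12, -9].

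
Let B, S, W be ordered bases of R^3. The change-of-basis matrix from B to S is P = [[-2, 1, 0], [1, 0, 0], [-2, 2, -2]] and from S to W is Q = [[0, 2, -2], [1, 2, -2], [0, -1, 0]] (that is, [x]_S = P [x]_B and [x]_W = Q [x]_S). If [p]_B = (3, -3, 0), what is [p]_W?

(30, 21, -3)

Composing the changes, [p]_W = Q P [p]_B.
Q P = [[6, -4, 4], [4, -3, 4], [-1, 0, 0]]; applying this to (3, -3, 0) gives (30, 21, -3).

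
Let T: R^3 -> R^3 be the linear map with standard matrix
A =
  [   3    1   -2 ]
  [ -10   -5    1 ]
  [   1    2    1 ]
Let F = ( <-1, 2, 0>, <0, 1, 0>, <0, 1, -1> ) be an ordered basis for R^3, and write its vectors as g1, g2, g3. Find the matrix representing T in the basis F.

[[1, -1, -3], [1, -1, 1], [-3, -2, -1]]

With P the matrix whose columns are g1, ..., g3, [T]_F = P^(-1) A P.
Column by column: T(g1) = A g1 = <-1, 0, 3>; its F-coordinates <1, 1, -3> give column 1.
Continuing for each basis vector yields [T]_F = [[1, -1, -3], [1, -1, 1], [-3, -2, -1]].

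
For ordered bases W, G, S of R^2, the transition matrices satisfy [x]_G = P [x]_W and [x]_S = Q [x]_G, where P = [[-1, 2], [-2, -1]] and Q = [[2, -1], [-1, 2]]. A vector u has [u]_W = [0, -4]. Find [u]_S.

[-20, 16]

Composing the changes, [u]_S = Q P [u]_W.
Q P = [[0, 5], [-3, -4]]; applying this to [0, -4] gives [-20, 16].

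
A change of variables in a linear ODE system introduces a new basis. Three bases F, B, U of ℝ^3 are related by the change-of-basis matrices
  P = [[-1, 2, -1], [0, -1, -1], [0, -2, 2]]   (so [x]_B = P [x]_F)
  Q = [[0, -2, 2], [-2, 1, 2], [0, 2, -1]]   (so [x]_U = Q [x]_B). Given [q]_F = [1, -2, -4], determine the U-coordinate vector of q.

Composing the changes, [q]_U = Q P [q]_F.
Q P = [[0, -2, 6], [2, -9, 5], [0, 0, -4]]; applying this to [1, -2, -4] gives [-20, 0, 16].

[-20, 0, 16]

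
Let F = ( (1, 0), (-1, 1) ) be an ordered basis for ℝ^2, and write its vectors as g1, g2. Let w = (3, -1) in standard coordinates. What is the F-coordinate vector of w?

Write w = c_1 g1 + c_2 g2 and solve for the c_i.
System: c_1 - c_2 = 3, 0c_1 + c_2 = -1; solving gives c_1 = 2, c_2 = -1.
Check: 2g1 - g2 = (3, -1).

(2, -1)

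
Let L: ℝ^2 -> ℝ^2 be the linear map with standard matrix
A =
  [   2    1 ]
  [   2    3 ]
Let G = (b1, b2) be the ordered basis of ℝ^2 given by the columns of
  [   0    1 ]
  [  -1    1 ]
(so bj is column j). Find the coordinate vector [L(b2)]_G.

Column 2 of [L]_G is the G-coordinate vector of L(b2).
In standard coordinates L(b2) = A b2 = <3, 5>.
Converting to G: <3, 5> = -2b1 + 3b2, so the coordinate vector is <-2, 3>.

<-2, 3>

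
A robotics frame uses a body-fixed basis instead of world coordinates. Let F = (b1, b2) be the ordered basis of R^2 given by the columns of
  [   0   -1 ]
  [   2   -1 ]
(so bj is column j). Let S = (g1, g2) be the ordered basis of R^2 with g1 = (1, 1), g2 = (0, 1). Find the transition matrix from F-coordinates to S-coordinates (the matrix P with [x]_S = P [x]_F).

[[0, -1], [2, 0]]

Take x = bj: its F-coordinates are the j-th standard unit vector, so P e_j — column j of P — equals [bj]_S.
b1 = 0·g1 + 2g2, giving column 1 = (0, 2); repeating for each j gives P = [[0, -1], [2, 0]].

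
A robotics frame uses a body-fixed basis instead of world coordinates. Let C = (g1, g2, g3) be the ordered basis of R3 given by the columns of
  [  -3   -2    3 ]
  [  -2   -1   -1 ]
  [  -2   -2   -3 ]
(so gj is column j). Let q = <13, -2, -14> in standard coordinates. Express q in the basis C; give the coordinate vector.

Write q = c_1 g1 + ... + c_3 g3 and solve for the c_i.
Gaussian elimination on [M | q] yields c = (-3, 4, 4).
Check: -3g1 + 4g2 + 4g3 = <13, -2, -14>.

<-3, 4, 4>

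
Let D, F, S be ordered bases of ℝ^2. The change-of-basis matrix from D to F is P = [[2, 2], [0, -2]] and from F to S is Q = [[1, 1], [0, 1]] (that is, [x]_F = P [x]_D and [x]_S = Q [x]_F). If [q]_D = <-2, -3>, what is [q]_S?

Composing the changes, [q]_S = Q P [q]_D.
Q P = [[2, 0], [0, -2]]; applying this to <-2, -3> gives <-4, 6>.

<-4, 6>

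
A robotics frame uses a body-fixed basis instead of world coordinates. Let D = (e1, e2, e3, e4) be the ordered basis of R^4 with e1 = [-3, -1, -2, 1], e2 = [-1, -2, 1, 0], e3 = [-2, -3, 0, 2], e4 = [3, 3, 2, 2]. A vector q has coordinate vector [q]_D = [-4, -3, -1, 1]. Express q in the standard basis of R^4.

By definition q = -4e1 - 3e2 - e3 + e4.
Summing componentwise gives [20, 16, 7, -4].

[20, 16, 7, -4]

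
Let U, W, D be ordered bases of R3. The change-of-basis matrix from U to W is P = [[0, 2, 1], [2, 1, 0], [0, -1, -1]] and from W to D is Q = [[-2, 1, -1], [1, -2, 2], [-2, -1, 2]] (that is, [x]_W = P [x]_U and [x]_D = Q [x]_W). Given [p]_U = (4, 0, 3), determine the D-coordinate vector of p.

First [p]_W = P [p]_U = (3, 8, -3).
Then [p]_D = Q [p]_W = (5, -19, -20).

(5, -19, -20)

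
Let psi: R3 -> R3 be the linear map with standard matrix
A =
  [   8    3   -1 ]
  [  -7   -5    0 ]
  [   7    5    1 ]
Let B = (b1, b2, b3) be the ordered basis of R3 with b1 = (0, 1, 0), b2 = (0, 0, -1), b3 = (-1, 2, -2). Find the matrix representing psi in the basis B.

[[1, 2, -3], [1, 3, -1], [-3, -1, 0]]

With P the matrix whose columns are b1, ..., b3, [psi]_B = P^(-1) A P.
Column by column: psi(b1) = A b1 = (3, -5, 5); its B-coordinates (1, 1, -3) give column 1.
Continuing for each basis vector yields [psi]_B = [[1, 2, -3], [1, 3, -1], [-3, -1, 0]].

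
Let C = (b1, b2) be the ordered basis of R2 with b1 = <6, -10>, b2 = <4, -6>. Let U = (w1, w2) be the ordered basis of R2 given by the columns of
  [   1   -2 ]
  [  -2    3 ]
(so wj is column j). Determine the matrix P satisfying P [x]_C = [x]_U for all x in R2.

Column j of P is [bj]_U, since P maps C-coordinates to U-coordinates.
Expressing b1 in U: b1 = 2w1 - 2w2, so column 1 of P is <2, -2>.
Doing the same for each bj gives P = [[2, 0], [-2, -2]].

[[2, 0], [-2, -2]]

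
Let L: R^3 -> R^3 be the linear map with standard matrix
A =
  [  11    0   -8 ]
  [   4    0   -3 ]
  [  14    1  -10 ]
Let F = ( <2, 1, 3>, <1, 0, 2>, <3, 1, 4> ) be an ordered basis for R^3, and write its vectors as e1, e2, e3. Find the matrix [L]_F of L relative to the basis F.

[[1, 0, 1], [2, 1, 2], [-2, -2, -1]]

Let P have columns e1, ..., e3. Then [L]_F = P^(-1) A P.
Here det P = 1, so P^(-1) is integer; computing A P first and then P^(-1)(A P) gives [[1, 0, 1], [2, 1, 2], [-2, -2, -1]].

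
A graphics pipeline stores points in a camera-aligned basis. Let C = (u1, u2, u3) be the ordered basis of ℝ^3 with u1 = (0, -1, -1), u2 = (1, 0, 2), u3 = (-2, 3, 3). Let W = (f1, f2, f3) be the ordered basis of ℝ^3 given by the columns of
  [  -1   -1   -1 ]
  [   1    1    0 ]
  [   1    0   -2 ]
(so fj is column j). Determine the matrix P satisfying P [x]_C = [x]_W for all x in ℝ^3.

[[1, 0, 1], [-2, 0, 2], [1, -1, -1]]

Take x = uj: its C-coordinates are the j-th standard unit vector, so P e_j — column j of P — equals [uj]_W.
u1 = f1 - 2f2 + f3, giving column 1 = (1, -2, 1); repeating for each j gives P = [[1, 0, 1], [-2, 0, 2], [1, -1, -1]].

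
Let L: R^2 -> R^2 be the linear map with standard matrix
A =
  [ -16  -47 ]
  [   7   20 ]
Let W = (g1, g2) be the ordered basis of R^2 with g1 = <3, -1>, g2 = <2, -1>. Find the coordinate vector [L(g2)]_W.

Compute L(g2) = A g2 = <15, -6> in standard coordinates.
Then write this in W-coordinates: solve for y in y_1 g1 + y_2 g2 = <15, -6>.
This gives y = <3, 3>, which is column 2 of [L]_W.

<3, 3>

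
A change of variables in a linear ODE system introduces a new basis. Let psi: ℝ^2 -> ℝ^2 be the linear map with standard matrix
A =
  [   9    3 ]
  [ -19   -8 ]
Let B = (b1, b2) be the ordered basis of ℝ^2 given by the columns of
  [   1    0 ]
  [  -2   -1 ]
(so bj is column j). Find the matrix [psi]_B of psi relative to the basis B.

Let P have columns b1, b2. Then [psi]_B = P^(-1) A P.
Here det P = -1, so P^(-1) is integer; computing A P first and then P^(-1)(A P) gives [[3, -3], [-3, -2]].

[[3, -3], [-3, -2]]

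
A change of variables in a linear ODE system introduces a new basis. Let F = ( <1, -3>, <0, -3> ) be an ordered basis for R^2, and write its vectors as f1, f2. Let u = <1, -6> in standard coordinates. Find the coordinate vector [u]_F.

We seek scalars with c_1 f1 + c_2 f2 = u; equivalently solve M c = u where the columns of M are f1, f2.
System: c_1 + 0c_2 = 1, -3c_1 - 3c_2 = -6; solving gives c_1 = 1, c_2 = 1.
Check: f1 + f2 = <1, -6>.

<1, 1>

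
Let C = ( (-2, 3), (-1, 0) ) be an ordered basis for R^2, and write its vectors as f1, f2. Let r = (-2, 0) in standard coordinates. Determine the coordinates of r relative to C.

(0, 2)

[r]_C is the unique c with M c = r, where M has columns f1, f2.
System: -2c_1 - c_2 = -2, 3c_1 + 0c_2 = 0; solving gives c_1 = 0, c_2 = 2.
Check: 0·f1 + 2f2 = (-2, 0).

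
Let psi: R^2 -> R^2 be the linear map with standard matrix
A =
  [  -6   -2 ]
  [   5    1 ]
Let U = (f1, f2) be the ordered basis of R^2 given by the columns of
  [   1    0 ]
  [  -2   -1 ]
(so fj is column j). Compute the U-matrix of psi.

[[-2, 2], [1, -3]]

The j-th column of [psi]_U is [psi(fj)]_U.
psi(f1) = A f1 = [-2, 3] = -2f1 + f2, so column 1 is [-2, 1].
Repeating for f2 and assembling the columns gives [[-2, 2], [1, -3]].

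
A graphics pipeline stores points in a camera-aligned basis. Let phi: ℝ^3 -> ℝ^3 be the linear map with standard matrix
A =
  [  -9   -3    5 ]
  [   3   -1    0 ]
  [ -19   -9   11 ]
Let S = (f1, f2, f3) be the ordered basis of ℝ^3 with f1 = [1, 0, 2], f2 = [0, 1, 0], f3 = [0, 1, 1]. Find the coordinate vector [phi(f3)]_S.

Compute phi(f3) = A f3 = [2, -1, 2] in standard coordinates.
Then write this in S-coordinates: solve for y in y_1 f1 + ... + y_3 f3 = [2, -1, 2].
This gives y = [2, 1, -2], which is column 3 of [phi]_S.

[2, 1, -2]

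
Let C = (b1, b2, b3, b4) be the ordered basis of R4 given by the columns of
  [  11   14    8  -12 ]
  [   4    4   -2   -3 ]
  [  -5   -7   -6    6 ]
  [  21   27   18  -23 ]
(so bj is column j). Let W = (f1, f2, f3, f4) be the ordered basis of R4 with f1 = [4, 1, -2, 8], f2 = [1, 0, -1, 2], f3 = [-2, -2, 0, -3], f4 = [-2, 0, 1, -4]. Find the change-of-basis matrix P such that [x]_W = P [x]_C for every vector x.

[[2, 2, 2, -1], [1, 2, 0, -2], [-1, -1, 2, 1], [0, -1, -2, 2]]

Column j of P is [bj]_W, since P maps C-coordinates to W-coordinates.
Expressing b1 in W: b1 = 2f1 + f2 - f3 + 0·f4, so column 1 of P is [2, 1, -1, 0].
Doing the same for each bj gives P = [[2, 2, 2, -1], [1, 2, 0, -2], [-1, -1, 2, 1], [0, -1, -2, 2]].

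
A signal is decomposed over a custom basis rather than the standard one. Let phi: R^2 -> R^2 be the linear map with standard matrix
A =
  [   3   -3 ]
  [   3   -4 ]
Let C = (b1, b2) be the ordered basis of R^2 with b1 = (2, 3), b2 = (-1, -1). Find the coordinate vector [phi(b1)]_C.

(-3, -3)

Compute phi(b1) = A b1 = (-3, -6) in standard coordinates.
Then write this in C-coordinates: solve for y in y_1 b1 + y_2 b2 = (-3, -6).
This gives y = (-3, -3), which is column 1 of [phi]_C.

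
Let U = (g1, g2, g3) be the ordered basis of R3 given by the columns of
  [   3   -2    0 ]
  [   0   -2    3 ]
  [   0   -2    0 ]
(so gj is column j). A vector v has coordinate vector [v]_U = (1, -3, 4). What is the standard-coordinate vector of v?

v = M [v]_U, where M has columns g1, ..., g3.
Carrying out the matrix-vector product, v = (9, 18, 6).

(9, 18, 6)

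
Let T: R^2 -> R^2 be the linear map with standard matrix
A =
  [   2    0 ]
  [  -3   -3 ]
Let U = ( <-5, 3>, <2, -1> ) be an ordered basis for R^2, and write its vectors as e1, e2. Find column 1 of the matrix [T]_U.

Compute T(e1) = A e1 = <-10, 6> in standard coordinates.
Then write this in U-coordinates: solve for y in y_1 e1 + y_2 e2 = <-10, 6>.
This gives y = <2, 0>, which is column 1 of [T]_U.

<2, 0>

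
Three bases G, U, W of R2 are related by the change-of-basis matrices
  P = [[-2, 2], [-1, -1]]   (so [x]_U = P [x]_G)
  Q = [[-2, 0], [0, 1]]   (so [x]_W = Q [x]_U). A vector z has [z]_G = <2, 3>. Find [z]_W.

<-4, -5>

Composing the changes, [z]_W = Q P [z]_G.
Q P = [[4, -4], [-1, -1]]; applying this to <2, 3> gives <-4, -5>.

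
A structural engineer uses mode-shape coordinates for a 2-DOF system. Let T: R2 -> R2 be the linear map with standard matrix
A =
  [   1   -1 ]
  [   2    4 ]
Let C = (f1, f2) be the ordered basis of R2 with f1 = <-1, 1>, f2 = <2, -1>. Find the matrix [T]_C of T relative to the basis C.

[[2, 3], [0, 3]]

Let P have columns f1, f2. Then [T]_C = P^(-1) A P.
Here det P = -1, so P^(-1) is integer; computing A P first and then P^(-1)(A P) gives [[2, 3], [0, 3]].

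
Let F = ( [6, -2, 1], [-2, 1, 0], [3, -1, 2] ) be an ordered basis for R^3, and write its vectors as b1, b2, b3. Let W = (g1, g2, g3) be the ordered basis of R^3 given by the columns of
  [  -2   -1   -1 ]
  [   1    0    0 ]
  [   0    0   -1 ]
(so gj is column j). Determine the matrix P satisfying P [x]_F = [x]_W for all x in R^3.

Take x = bj: its F-coordinates are the j-th standard unit vector, so P e_j — column j of P — equals [bj]_W.
b1 = -2g1 - g2 - g3, giving column 1 = [-2, -1, -1]; repeating for each j gives P = [[-2, 1, -1], [-1, 0, 1], [-1, 0, -2]].

[[-2, 1, -1], [-1, 0, 1], [-1, 0, -2]]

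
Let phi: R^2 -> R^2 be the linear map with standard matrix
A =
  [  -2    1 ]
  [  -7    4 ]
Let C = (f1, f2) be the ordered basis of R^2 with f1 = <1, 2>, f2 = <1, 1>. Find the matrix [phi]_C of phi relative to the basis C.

Let P have columns f1, f2. Then [phi]_C = P^(-1) A P.
Here det P = -1, so P^(-1) is integer; computing A P first and then P^(-1)(A P) gives [[1, -2], [-1, 1]].

[[1, -2], [-1, 1]]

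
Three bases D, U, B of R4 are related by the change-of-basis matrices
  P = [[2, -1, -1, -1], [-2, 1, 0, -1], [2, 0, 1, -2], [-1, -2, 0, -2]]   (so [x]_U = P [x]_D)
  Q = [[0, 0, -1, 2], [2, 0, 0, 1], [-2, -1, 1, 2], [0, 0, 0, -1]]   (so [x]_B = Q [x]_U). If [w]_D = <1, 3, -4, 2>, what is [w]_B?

First [w]_U = P [w]_D = <1, -1, -6, -11>.
Then [w]_B = Q [w]_U = <-16, -9, -29, 11>.

<-16, -9, -29, 11>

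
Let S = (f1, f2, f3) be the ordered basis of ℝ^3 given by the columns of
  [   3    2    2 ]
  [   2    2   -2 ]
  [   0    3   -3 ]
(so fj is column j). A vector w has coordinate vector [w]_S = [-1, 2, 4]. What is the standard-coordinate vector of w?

The coordinates say w = -f1 + 2f2 + 4f3; adding the scaled basis vectors gives [9, -6, -6].

[9, -6, -6]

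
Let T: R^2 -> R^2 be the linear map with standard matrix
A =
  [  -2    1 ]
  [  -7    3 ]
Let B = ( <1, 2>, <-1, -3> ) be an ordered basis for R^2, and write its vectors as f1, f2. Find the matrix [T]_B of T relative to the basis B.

[[1, -1], [1, 0]]

With P the matrix whose columns are f1, f2, [T]_B = P^(-1) A P.
Column by column: T(f1) = A f1 = <0, -1>; its B-coordinates <1, 1> give column 1.
Continuing for each basis vector yields [T]_B = [[1, -1], [1, 0]].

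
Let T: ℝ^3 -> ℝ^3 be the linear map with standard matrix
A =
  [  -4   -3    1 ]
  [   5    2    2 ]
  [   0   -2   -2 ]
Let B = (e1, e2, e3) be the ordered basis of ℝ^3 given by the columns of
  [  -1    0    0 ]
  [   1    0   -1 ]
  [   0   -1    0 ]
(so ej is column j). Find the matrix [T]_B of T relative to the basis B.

With P the matrix whose columns are e1, ..., e3, [T]_B = P^(-1) A P.
Column by column: T(e1) = A e1 = (1, -3, -2); its B-coordinates (-1, 2, 2) give column 1.
Continuing for each basis vector yields [T]_B = [[-1, 1, -3], [2, -2, -2], [2, 3, -1]].

[[-1, 1, -3], [2, -2, -2], [2, 3, -1]]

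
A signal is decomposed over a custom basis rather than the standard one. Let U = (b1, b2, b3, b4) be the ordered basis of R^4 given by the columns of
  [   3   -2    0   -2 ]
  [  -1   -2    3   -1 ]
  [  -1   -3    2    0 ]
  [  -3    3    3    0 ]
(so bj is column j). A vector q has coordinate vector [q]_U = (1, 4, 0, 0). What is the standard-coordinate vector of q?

(-5, -9, -13, 9)

q = M [q]_U, where M has columns b1, ..., b4.
Carrying out the matrix-vector product, q = (-5, -9, -13, 9).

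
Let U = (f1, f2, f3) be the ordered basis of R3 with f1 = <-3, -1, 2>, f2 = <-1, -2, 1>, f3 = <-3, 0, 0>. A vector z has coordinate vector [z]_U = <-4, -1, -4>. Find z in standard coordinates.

<25, 6, -9>

By definition z = -4f1 - f2 - 4f3.
Summing componentwise gives <25, 6, -9>.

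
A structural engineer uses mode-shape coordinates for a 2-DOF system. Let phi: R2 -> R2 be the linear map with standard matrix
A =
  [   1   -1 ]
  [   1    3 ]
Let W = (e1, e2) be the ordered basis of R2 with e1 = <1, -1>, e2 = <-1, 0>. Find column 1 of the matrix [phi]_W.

Column 1 of [phi]_W is the W-coordinate vector of phi(e1).
In standard coordinates phi(e1) = A e1 = <2, -2>.
Converting to W: <2, -2> = 2e1 + 0·e2, so the coordinate vector is <2, 0>.

<2, 0>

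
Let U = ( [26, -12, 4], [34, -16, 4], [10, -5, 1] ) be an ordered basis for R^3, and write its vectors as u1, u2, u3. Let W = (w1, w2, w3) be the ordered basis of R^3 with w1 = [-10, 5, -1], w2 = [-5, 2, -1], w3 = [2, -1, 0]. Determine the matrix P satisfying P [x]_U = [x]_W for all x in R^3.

Column j of P is [uj]_W, since P maps U-coordinates to W-coordinates.
Expressing u1 in W: u1 = -2w1 - 2w2 - 2w3, so column 1 of P is [-2, -2, -2].
Doing the same for each uj gives P = [[-2, -2, -1], [-2, -2, 0], [-2, 2, 0]].

[[-2, -2, -1], [-2, -2, 0], [-2, 2, 0]]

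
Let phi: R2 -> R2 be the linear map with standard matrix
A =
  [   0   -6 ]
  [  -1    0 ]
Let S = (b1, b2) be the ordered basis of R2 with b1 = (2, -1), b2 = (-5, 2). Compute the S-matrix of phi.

Let P have columns b1, b2. Then [phi]_S = P^(-1) A P.
Here det P = -1, so P^(-1) is integer; computing A P first and then P^(-1)(A P) gives [[-2, -1], [-2, 2]].

[[-2, -1], [-2, 2]]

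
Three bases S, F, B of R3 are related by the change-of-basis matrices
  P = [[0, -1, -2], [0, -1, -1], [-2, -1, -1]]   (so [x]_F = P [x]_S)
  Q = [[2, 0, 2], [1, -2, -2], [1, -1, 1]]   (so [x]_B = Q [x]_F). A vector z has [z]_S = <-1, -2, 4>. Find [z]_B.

<-12, -2, -4>

Apply P to get F-coordinates <-6, -2, 0>, then Q to get B-coordinates.
The result is [z]_B = <-12, -2, -4>.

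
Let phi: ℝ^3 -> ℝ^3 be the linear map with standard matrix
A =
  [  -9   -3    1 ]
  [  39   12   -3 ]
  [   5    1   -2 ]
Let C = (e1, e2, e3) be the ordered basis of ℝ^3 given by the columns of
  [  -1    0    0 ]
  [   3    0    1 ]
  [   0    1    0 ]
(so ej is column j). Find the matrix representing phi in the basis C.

[[0, -1, 3], [-2, -2, 1], [-3, 0, 3]]

The j-th column of [phi]_C is [phi(ej)]_C.
phi(e1) = A e1 = <0, -3, -2> = 0·e1 - 2e2 - 3e3, so column 1 is <0, -2, -3>.
Repeating for e2, e3 and assembling the columns gives [[0, -1, 3], [-2, -2, 1], [-3, 0, 3]].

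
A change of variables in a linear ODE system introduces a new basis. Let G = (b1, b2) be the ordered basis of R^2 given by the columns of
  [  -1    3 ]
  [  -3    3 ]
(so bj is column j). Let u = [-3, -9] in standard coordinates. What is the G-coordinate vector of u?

We seek scalars with c_1 b1 + c_2 b2 = u; equivalently solve M c = u where the columns of M are b1, b2.
System: -c_1 + 3c_2 = -3, -3c_1 + 3c_2 = -9; solving gives c_1 = 3, c_2 = 0.
Check: 3b1 + 0·b2 = [-3, -9].

[3, 0]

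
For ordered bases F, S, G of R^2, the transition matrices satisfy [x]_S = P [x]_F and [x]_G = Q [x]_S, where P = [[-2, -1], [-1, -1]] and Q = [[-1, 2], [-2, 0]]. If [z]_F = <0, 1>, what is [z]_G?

<-1, 2>

First [z]_S = P [z]_F = <-1, -1>.
Then [z]_G = Q [z]_S = <-1, 2>.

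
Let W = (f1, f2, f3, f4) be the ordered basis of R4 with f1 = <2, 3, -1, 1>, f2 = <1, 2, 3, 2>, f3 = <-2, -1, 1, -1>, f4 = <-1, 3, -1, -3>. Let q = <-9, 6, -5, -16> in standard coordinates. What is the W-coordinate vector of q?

[q]_W is the unique c with M c = q, where M has columns f1, ..., f4.
Solving this 4x4 system gives c = (-1, -1, 1, 4).
Check: -f1 - f2 + f3 + 4f4 = <-9, 6, -5, -16>.

<-1, -1, 1, 4>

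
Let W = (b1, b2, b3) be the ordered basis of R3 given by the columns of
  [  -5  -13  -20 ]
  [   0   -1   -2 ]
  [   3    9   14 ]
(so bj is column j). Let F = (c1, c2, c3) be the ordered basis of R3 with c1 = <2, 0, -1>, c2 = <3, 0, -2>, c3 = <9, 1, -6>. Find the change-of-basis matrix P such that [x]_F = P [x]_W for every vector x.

Column j of P is [bj]_F, since P maps W-coordinates to F-coordinates.
Expressing b1 in F: b1 = -c1 - c2 + 0·c3, so column 1 of P is <-1, -1, 0>.
Doing the same for each bj gives P = [[-1, 1, 2], [-1, -2, -2], [0, -1, -2]].

[[-1, 1, 2], [-1, -2, -2], [0, -1, -2]]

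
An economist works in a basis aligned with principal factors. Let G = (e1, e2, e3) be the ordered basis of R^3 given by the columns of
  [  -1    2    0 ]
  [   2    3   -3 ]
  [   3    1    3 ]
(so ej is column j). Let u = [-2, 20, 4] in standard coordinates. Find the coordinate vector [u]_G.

Write u = c_1 e1 + ... + c_3 e3 and solve for the c_i.
Row-reducing the augmented matrix [M | u] gives c = (4, 1, -3).
Check: 4e1 + e2 - 3e3 = [-2, 20, 4].

[4, 1, -3]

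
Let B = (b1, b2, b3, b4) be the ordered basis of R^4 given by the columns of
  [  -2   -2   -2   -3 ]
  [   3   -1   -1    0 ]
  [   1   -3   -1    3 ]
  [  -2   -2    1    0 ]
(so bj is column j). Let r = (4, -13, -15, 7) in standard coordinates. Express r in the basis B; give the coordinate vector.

[r]_B is the unique c with M c = r, where M has columns b1, ..., b4.
Gaussian elimination on [M | r] yields c = (-3, 1, 3, -2).
Check: -3b1 + b2 + 3b3 - 2b4 = (4, -13, -15, 7).

(-3, 1, 3, -2)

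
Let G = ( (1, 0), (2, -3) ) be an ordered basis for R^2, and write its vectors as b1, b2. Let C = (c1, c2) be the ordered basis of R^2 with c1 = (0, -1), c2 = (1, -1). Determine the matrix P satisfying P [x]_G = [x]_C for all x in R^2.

[[-1, 1], [1, 2]]

Let M have columns bj and N have columns cj. Then for every x, N [x]_C = x = M [x]_G, so P = N^(-1) M.
Since det N = 1, N^(-1) has integer entries; multiplying gives P = [[-1, 1], [1, 2]].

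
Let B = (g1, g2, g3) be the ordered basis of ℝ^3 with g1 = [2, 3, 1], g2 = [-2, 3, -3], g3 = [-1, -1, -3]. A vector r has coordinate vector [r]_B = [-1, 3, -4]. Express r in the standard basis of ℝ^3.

The coordinates say r = -g1 + 3g2 - 4g3; adding the scaled basis vectors gives [-4, 10, 2].

[-4, 10, 2]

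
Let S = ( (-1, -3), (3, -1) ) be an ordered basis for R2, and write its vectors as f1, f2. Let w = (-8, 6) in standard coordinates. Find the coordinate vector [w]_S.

(-1, -3)

[w]_S is the unique c with M c = w, where M has columns f1, f2.
System: -c_1 + 3c_2 = -8, -3c_1 - c_2 = 6; solving gives c_1 = -1, c_2 = -3.
Check: -f1 - 3f2 = (-8, 6).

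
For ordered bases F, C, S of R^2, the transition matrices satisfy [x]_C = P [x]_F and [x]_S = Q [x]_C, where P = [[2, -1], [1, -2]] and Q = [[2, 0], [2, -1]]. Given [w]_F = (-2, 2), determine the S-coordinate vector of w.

(-12, -6)

First [w]_C = P [w]_F = (-6, -6).
Then [w]_S = Q [w]_C = (-12, -6).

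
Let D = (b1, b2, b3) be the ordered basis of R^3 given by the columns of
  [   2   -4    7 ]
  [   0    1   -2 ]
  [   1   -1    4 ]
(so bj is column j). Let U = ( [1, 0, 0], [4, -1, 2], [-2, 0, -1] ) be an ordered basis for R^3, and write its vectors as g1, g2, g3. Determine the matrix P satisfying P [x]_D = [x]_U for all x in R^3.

[[0, -2, -1], [0, -1, 2], [-1, -1, 0]]

Column j of P is [bj]_U, since P maps D-coordinates to U-coordinates.
Expressing b1 in U: b1 = 0·g1 + 0·g2 - g3, so column 1 of P is [0, 0, -1].
Doing the same for each bj gives P = [[0, -2, -1], [0, -1, 2], [-1, -1, 0]].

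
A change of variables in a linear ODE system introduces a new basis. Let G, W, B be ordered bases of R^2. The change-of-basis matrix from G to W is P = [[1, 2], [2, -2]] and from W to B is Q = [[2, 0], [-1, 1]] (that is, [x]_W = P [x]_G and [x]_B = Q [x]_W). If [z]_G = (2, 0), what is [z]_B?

(4, 2)

Composing the changes, [z]_B = Q P [z]_G.
Q P = [[2, 4], [1, -4]]; applying this to (2, 0) gives (4, 2).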